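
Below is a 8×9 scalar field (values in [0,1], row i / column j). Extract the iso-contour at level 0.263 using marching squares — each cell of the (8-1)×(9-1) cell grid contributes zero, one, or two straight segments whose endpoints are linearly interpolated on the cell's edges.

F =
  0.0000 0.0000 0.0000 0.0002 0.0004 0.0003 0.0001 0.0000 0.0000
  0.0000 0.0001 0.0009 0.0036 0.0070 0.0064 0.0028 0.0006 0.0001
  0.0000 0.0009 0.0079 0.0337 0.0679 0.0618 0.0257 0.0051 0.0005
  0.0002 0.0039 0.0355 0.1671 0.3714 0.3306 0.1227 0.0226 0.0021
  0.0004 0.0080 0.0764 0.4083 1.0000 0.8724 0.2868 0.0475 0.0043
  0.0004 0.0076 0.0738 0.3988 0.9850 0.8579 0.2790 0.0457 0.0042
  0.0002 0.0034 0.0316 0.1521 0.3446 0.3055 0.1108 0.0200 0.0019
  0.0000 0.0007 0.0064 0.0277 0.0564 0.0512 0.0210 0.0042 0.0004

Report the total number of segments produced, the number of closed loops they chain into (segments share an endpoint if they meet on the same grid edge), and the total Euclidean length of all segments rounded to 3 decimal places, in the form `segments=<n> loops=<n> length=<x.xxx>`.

cell (2,3): code 0100 → (2.643,4.000)–(3.000,3.469)
cell (2,4): code 1100 → (2.749,5.000)–(2.643,4.000)
cell (2,5): code 1000 → (3.000,5.325)–(2.749,5.000)
cell (3,2): code 0100 → (3.398,3.000)–(4.000,2.562)
cell (3,3): code 1110 → (3.000,3.469)–(3.398,3.000)
cell (3,5): code 1101 → (3.855,6.000)–(3.000,5.325)
cell (3,6): code 1000 → (4.000,6.099)–(3.855,6.000)
cell (4,2): code 0110 → (4.000,2.562)–(5.000,2.582)
cell (4,6): code 1001 → (5.000,6.069)–(4.000,6.099)
cell (5,2): code 0010 → (5.000,2.582)–(5.550,3.000)
cell (5,3): code 0111 → (5.550,3.000)–(6.000,3.576)
cell (5,5): code 1011 → (6.000,5.218)–(5.095,6.000)
cell (5,6): code 0001 → (5.095,6.000)–(5.000,6.069)
cell (6,3): code 0010 → (6.000,3.576)–(6.283,4.000)
cell (6,4): code 0011 → (6.283,4.000)–(6.167,5.000)
cell (6,5): code 0001 → (6.167,5.000)–(6.000,5.218)
total: 16 segments, chained into 1 closed loop(s), length Σ = 11.208080

segments=16 loops=1 length=11.208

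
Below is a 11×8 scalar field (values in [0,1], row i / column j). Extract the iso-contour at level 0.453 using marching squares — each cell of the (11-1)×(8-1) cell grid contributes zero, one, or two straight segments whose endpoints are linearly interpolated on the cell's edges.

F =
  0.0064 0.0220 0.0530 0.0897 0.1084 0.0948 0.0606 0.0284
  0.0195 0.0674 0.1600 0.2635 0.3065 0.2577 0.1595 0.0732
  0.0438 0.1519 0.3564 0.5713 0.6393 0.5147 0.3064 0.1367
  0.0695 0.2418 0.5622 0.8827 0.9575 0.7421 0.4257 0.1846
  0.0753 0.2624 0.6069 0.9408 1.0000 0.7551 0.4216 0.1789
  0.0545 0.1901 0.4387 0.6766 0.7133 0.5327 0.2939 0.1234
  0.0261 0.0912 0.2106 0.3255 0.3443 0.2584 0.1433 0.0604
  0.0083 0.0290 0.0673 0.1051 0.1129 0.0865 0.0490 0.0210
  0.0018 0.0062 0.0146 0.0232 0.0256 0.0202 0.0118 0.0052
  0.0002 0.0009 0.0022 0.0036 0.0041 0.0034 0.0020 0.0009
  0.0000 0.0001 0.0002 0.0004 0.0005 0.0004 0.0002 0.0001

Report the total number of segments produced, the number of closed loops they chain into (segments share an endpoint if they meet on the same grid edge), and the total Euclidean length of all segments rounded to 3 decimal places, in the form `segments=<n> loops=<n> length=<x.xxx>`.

segments=16 loops=1 length=13.517

cell (1,2): code 0100 → (1.616,3.000)–(2.000,2.450)
cell (1,3): code 1100 → (1.440,4.000)–(1.616,3.000)
cell (1,4): code 1100 → (1.760,5.000)–(1.440,4.000)
cell (1,5): code 1000 → (2.000,5.296)–(1.760,5.000)
cell (2,1): code 0100 → (2.469,2.000)–(3.000,1.659)
cell (2,2): code 1110 → (2.000,2.450)–(2.469,2.000)
cell (2,5): code 1001 → (3.000,5.914)–(2.000,5.296)
cell (3,1): code 0110 → (3.000,1.659)–(4.000,1.553)
cell (3,5): code 1001 → (4.000,5.906)–(3.000,5.914)
cell (4,1): code 0010 → (4.000,1.553)–(4.915,2.000)
cell (4,2): code 0111 → (4.915,2.000)–(5.000,2.060)
cell (4,5): code 1001 → (5.000,5.334)–(4.000,5.906)
cell (5,2): code 0010 → (5.000,2.060)–(5.637,3.000)
cell (5,3): code 0011 → (5.637,3.000)–(5.705,4.000)
cell (5,4): code 0011 → (5.705,4.000)–(5.291,5.000)
cell (5,5): code 0001 → (5.291,5.000)–(5.000,5.334)
total: 16 segments, chained into 1 closed loop(s), length Σ = 13.516529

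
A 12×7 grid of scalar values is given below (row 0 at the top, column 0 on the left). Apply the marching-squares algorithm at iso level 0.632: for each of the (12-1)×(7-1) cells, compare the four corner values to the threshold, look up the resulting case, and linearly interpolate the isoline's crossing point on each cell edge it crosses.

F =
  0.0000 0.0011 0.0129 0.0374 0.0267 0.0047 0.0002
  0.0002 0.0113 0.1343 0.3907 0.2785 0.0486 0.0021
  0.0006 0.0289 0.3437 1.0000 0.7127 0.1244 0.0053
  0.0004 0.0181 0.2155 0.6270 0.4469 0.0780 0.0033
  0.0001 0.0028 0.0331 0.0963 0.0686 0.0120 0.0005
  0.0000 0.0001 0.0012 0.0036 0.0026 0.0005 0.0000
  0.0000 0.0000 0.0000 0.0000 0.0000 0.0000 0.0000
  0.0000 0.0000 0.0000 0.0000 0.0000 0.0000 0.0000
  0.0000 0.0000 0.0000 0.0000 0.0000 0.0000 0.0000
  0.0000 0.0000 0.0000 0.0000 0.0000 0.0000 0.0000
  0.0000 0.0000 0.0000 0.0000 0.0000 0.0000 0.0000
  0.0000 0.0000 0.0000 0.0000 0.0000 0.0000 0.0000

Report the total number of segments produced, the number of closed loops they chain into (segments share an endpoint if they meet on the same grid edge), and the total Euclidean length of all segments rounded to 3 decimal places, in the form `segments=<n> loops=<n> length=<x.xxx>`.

segments=6 loops=1 length=4.818

cell (1,2): code 0100 → (1.396,3.000)–(2.000,2.439)
cell (1,3): code 1100 → (1.814,4.000)–(1.396,3.000)
cell (1,4): code 1000 → (2.000,4.137)–(1.814,4.000)
cell (2,2): code 0010 → (2.000,2.439)–(2.987,3.000)
cell (2,3): code 0011 → (2.987,3.000)–(2.304,4.000)
cell (2,4): code 0001 → (2.304,4.000)–(2.000,4.137)
total: 6 segments, chained into 1 closed loop(s), length Σ = 4.817960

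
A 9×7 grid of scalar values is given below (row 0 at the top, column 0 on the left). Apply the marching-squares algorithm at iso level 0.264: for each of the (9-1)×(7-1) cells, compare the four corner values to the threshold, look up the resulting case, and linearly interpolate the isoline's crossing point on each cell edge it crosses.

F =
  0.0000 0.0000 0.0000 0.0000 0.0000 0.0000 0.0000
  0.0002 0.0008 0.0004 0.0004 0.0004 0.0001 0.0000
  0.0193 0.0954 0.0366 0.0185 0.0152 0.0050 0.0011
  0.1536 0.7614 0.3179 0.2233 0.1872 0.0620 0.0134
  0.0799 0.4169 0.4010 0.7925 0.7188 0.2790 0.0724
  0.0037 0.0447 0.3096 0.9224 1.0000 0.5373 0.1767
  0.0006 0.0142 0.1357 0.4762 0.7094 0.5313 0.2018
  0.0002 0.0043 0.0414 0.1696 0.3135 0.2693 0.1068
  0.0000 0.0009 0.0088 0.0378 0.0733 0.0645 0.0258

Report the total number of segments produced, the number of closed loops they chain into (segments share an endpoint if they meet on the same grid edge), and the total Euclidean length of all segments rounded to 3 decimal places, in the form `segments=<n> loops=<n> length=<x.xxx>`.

cell (2,0): code 0100 → (2.253,1.000)–(3.000,0.182)
cell (2,1): code 1100 → (2.808,2.000)–(2.253,1.000)
cell (2,2): code 1000 → (3.000,2.570)–(2.808,2.000)
cell (3,0): code 0110 → (3.000,0.182)–(4.000,0.546)
cell (3,2): code 1101 → (3.072,3.000)–(3.000,2.570)
cell (3,3): code 1100 → (3.144,4.000)–(3.072,3.000)
cell (3,4): code 1100 → (3.931,5.000)–(3.144,4.000)
cell (3,5): code 1000 → (4.000,5.073)–(3.931,5.000)
cell (4,0): code 0010 → (4.000,0.546)–(4.411,1.000)
cell (4,1): code 0111 → (4.411,1.000)–(5.000,1.828)
cell (4,5): code 1001 → (5.000,5.758)–(4.000,5.073)
cell (5,1): code 0010 → (5.000,1.828)–(5.262,2.000)
cell (5,2): code 0111 → (5.262,2.000)–(6.000,2.377)
cell (5,5): code 1001 → (6.000,5.811)–(5.000,5.758)
cell (6,2): code 0010 → (6.000,2.377)–(6.692,3.000)
cell (6,3): code 0111 → (6.692,3.000)–(7.000,3.656)
cell (6,5): code 1001 → (7.000,5.033)–(6.000,5.811)
cell (7,3): code 0010 → (7.000,3.656)–(7.206,4.000)
cell (7,4): code 0011 → (7.206,4.000)–(7.026,5.000)
cell (7,5): code 0001 → (7.026,5.000)–(7.000,5.033)
total: 20 segments, chained into 1 closed loop(s), length Σ = 16.094588

segments=20 loops=1 length=16.095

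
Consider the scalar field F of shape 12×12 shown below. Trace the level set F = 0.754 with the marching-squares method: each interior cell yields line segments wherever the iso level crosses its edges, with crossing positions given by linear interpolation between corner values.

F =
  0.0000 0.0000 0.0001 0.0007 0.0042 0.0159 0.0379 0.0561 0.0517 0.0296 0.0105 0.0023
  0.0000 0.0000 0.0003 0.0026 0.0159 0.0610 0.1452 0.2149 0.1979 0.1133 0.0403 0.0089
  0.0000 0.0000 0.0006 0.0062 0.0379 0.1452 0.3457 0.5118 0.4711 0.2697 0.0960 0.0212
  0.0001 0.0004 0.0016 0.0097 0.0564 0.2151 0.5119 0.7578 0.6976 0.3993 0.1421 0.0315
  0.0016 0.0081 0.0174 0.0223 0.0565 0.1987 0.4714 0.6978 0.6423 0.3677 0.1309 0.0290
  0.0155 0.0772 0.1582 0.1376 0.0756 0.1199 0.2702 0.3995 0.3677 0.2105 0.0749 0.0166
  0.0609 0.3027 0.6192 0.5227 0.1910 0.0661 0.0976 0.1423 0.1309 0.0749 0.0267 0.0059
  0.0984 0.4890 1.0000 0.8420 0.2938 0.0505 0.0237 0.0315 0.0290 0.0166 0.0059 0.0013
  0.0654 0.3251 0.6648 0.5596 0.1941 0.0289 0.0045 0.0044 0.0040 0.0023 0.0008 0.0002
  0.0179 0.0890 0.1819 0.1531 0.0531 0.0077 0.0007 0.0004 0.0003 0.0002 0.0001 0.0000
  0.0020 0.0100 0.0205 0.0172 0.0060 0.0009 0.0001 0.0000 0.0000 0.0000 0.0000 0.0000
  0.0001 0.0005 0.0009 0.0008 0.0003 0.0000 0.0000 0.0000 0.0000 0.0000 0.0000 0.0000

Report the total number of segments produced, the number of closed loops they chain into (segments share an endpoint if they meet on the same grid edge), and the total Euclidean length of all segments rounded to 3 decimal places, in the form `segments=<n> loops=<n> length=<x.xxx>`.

segments=10 loops=2 length=4.746

cell (2,6): code 0100 → (2.985,7.000)–(3.000,6.985)
cell (2,7): code 1000 → (3.000,7.063)–(2.985,7.000)
cell (3,6): code 0010 → (3.000,6.985)–(3.063,7.000)
cell (3,7): code 0001 → (3.063,7.000)–(3.000,7.063)
cell (6,1): code 0100 → (6.354,2.000)–(7.000,1.519)
cell (6,2): code 1100 → (6.724,3.000)–(6.354,2.000)
cell (6,3): code 1000 → (7.000,3.161)–(6.724,3.000)
cell (7,1): code 0010 → (7.000,1.519)–(7.734,2.000)
cell (7,2): code 0011 → (7.734,2.000)–(7.312,3.000)
cell (7,3): code 0001 → (7.312,3.000)–(7.000,3.161)
total: 10 segments, chained into 2 closed loop(s), length Σ = 4.746171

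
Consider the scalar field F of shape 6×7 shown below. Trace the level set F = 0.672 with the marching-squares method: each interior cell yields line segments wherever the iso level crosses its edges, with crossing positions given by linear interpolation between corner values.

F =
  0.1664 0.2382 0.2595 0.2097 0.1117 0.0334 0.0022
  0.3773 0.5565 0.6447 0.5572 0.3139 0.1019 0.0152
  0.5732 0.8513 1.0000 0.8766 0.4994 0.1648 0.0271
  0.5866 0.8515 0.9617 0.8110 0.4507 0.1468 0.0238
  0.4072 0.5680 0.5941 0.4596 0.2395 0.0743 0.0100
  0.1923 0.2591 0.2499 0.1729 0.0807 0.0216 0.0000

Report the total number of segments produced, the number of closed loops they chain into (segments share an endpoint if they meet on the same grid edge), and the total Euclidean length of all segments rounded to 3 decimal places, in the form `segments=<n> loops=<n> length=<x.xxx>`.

cell (1,0): code 0100 → (1.392,1.000)–(2.000,0.355)
cell (1,1): code 1100 → (1.077,2.000)–(1.392,1.000)
cell (1,2): code 1100 → (1.359,3.000)–(1.077,2.000)
cell (1,3): code 1000 → (2.000,3.542)–(1.359,3.000)
cell (2,0): code 0110 → (2.000,0.355)–(3.000,0.322)
cell (2,3): code 1001 → (3.000,3.386)–(2.000,3.542)
cell (3,0): code 0010 → (3.000,0.322)–(3.633,1.000)
cell (3,1): code 0011 → (3.633,1.000)–(3.788,2.000)
cell (3,2): code 0011 → (3.788,2.000)–(3.396,3.000)
cell (3,3): code 0001 → (3.396,3.000)–(3.000,3.386)
total: 10 segments, chained into 1 closed loop(s), length Σ = 9.392175

segments=10 loops=1 length=9.392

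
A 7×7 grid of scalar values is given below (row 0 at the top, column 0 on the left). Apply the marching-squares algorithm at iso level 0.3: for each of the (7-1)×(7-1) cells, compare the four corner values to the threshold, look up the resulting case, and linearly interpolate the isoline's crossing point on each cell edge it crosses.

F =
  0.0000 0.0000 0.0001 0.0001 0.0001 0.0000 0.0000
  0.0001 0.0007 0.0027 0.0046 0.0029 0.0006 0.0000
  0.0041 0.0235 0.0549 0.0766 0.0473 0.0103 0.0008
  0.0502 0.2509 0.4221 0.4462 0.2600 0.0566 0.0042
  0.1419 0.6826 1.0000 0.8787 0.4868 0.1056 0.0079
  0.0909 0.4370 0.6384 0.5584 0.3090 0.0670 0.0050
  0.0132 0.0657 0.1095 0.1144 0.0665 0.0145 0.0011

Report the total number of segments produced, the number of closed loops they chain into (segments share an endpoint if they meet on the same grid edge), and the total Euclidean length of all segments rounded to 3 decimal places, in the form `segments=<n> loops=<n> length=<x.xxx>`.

cell (2,1): code 0100 → (2.667,2.000)–(3.000,1.287)
cell (2,2): code 1100 → (2.604,3.000)–(2.667,2.000)
cell (2,3): code 1000 → (3.000,3.785)–(2.604,3.000)
cell (3,0): code 0100 → (3.114,1.000)–(4.000,0.292)
cell (3,1): code 1110 → (3.000,1.287)–(3.114,1.000)
cell (3,3): code 1101 → (3.176,4.000)–(3.000,3.785)
cell (3,4): code 1000 → (4.000,4.490)–(3.176,4.000)
cell (4,0): code 0110 → (4.000,0.292)–(5.000,0.604)
cell (4,4): code 1001 → (5.000,4.037)–(4.000,4.490)
cell (5,0): code 0010 → (5.000,0.604)–(5.369,1.000)
cell (5,1): code 0011 → (5.369,1.000)–(5.640,2.000)
cell (5,2): code 0011 → (5.640,2.000)–(5.582,3.000)
cell (5,3): code 0011 → (5.582,3.000)–(5.037,4.000)
cell (5,4): code 0001 → (5.037,4.000)–(5.000,4.037)
total: 14 segments, chained into 1 closed loop(s), length Σ = 11.262444

segments=14 loops=1 length=11.262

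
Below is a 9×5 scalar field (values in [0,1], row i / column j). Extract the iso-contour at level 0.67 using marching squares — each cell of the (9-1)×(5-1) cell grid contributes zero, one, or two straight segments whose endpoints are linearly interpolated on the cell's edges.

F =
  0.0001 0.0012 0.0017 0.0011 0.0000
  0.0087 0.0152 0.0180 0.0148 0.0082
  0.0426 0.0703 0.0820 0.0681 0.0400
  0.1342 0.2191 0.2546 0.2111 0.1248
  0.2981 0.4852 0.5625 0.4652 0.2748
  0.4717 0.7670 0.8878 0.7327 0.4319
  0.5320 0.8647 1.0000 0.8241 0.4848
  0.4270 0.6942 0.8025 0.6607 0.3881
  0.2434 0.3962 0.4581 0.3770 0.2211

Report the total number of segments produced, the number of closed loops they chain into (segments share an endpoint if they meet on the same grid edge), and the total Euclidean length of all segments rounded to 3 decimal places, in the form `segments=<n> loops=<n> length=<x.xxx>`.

cell (4,0): code 0100 → (4.656,1.000)–(5.000,0.672)
cell (4,1): code 1100 → (4.330,2.000)–(4.656,1.000)
cell (4,2): code 1100 → (4.766,3.000)–(4.330,2.000)
cell (4,3): code 1000 → (5.000,3.208)–(4.766,3.000)
cell (5,0): code 0110 → (5.000,0.672)–(6.000,0.415)
cell (5,3): code 1001 → (6.000,3.454)–(5.000,3.208)
cell (6,0): code 0110 → (6.000,0.415)–(7.000,0.909)
cell (6,2): code 1011 → (7.000,2.934)–(6.943,3.000)
cell (6,3): code 0001 → (6.943,3.000)–(6.000,3.454)
cell (7,0): code 0010 → (7.000,0.909)–(7.081,1.000)
cell (7,1): code 0011 → (7.081,1.000)–(7.385,2.000)
cell (7,2): code 0001 → (7.385,2.000)–(7.000,2.934)
total: 12 segments, chained into 1 closed loop(s), length Σ = 9.420248

segments=12 loops=1 length=9.420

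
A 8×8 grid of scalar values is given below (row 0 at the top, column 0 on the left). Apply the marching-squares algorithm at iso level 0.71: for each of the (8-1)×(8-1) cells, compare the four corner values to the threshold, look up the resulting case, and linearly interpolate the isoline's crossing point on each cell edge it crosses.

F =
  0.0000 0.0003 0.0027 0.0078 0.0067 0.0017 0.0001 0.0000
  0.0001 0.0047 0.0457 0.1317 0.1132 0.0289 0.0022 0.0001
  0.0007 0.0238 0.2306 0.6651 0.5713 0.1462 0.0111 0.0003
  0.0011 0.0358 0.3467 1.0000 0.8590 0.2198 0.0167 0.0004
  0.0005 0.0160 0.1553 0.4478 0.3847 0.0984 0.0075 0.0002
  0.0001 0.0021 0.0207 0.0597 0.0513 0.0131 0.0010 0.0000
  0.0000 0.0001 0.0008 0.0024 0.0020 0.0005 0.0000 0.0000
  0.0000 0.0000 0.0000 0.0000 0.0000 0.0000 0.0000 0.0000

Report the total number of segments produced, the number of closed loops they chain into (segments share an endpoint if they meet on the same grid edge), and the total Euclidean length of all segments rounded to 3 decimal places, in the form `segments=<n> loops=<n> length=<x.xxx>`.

cell (2,2): code 0100 → (2.134,3.000)–(3.000,2.556)
cell (2,3): code 1100 → (2.482,4.000)–(2.134,3.000)
cell (2,4): code 1000 → (3.000,4.233)–(2.482,4.000)
cell (3,2): code 0010 → (3.000,2.556)–(3.525,3.000)
cell (3,3): code 0011 → (3.525,3.000)–(3.314,4.000)
cell (3,4): code 0001 → (3.314,4.000)–(3.000,4.233)
total: 6 segments, chained into 1 closed loop(s), length Σ = 4.700704

segments=6 loops=1 length=4.701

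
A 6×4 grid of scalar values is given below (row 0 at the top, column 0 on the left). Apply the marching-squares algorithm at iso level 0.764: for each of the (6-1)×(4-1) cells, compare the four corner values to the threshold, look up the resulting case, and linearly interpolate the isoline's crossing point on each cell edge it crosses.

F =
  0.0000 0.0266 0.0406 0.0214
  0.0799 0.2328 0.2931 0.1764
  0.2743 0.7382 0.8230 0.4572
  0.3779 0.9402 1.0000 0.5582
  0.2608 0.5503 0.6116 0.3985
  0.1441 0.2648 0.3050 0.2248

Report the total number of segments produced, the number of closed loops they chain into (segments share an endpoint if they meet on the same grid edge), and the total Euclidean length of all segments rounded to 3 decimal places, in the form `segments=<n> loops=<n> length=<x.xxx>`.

cell (1,1): code 0100 → (1.889,2.000)–(2.000,1.304)
cell (1,2): code 1000 → (2.000,2.161)–(1.889,2.000)
cell (2,0): code 0100 → (2.128,1.000)–(3.000,0.687)
cell (2,1): code 1110 → (2.000,1.304)–(2.128,1.000)
cell (2,2): code 1001 → (3.000,2.534)–(2.000,2.161)
cell (3,0): code 0010 → (3.000,0.687)–(3.452,1.000)
cell (3,1): code 0011 → (3.452,1.000)–(3.608,2.000)
cell (3,2): code 0001 → (3.608,2.000)–(3.000,2.534)
total: 8 segments, chained into 1 closed loop(s), length Σ = 5.595694

segments=8 loops=1 length=5.596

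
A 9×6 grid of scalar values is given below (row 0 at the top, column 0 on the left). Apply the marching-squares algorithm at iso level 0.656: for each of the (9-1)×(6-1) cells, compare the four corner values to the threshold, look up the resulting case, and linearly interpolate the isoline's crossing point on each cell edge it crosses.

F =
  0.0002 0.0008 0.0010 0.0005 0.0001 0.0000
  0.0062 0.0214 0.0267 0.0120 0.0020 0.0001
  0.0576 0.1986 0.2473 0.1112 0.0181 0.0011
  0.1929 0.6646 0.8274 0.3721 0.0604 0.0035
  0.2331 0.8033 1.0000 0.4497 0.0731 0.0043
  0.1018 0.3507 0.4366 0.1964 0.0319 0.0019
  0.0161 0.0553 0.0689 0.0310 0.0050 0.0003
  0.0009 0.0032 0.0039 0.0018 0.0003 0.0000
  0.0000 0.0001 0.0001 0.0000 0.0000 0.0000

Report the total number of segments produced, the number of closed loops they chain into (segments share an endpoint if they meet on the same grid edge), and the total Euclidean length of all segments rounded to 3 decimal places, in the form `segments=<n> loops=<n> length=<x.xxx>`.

segments=8 loops=1 length=5.930

cell (2,0): code 0100 → (2.982,1.000)–(3.000,0.982)
cell (2,1): code 1100 → (2.705,2.000)–(2.982,1.000)
cell (2,2): code 1000 → (3.000,2.376)–(2.705,2.000)
cell (3,0): code 0110 → (3.000,0.982)–(4.000,0.742)
cell (3,2): code 1001 → (4.000,2.625)–(3.000,2.376)
cell (4,0): code 0010 → (4.000,0.742)–(4.325,1.000)
cell (4,1): code 0011 → (4.325,1.000)–(4.611,2.000)
cell (4,2): code 0001 → (4.611,2.000)–(4.000,2.625)
total: 8 segments, chained into 1 closed loop(s), length Σ = 5.930229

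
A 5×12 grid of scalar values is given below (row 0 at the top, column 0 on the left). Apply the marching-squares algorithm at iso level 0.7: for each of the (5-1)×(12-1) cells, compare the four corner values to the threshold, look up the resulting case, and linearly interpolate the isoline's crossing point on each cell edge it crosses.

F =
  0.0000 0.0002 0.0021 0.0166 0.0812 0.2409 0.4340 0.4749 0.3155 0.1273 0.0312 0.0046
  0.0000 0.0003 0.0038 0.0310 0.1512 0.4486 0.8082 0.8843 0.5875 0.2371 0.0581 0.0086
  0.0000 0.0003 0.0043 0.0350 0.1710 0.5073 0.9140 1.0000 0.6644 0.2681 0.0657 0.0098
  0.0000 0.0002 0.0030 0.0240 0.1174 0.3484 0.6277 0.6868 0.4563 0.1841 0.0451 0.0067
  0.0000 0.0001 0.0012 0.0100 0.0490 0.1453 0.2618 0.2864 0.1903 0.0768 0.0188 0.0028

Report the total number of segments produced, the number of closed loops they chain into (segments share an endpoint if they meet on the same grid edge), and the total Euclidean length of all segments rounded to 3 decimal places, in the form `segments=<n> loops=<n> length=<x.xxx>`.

cell (0,5): code 0100 → (0.711,6.000)–(1.000,5.699)
cell (0,6): code 1100 → (0.550,7.000)–(0.711,6.000)
cell (0,7): code 1000 → (1.000,7.621)–(0.550,7.000)
cell (1,5): code 0110 → (1.000,5.699)–(2.000,5.474)
cell (1,7): code 1001 → (2.000,7.894)–(1.000,7.621)
cell (2,5): code 0010 → (2.000,5.474)–(2.747,6.000)
cell (2,6): code 0011 → (2.747,6.000)–(2.958,7.000)
cell (2,7): code 0001 → (2.958,7.000)–(2.000,7.894)
total: 8 segments, chained into 1 closed loop(s), length Σ = 7.504980

segments=8 loops=1 length=7.505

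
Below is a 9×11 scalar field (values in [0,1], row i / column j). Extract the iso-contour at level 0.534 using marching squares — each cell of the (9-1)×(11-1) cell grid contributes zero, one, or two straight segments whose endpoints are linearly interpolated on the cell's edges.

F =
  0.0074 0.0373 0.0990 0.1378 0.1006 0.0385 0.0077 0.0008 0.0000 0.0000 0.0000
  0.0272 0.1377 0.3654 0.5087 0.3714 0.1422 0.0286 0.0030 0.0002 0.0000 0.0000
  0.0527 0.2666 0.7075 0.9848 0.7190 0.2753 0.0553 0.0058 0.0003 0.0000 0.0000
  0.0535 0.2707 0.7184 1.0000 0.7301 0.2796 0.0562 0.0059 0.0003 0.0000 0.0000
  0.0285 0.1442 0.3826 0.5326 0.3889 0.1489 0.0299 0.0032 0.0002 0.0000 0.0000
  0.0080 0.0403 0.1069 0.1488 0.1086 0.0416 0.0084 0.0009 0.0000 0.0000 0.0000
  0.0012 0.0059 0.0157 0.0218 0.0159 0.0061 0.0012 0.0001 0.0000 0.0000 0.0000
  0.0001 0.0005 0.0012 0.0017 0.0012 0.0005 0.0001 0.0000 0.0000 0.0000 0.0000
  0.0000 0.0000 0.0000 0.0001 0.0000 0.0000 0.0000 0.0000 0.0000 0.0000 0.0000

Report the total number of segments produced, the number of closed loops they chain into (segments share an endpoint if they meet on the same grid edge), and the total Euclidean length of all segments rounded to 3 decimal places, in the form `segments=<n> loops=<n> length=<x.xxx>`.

cell (1,1): code 0100 → (1.493,2.000)–(2.000,1.606)
cell (1,2): code 1100 → (1.053,3.000)–(1.493,2.000)
cell (1,3): code 1100 → (1.468,4.000)–(1.053,3.000)
cell (1,4): code 1000 → (2.000,4.417)–(1.468,4.000)
cell (2,1): code 0110 → (2.000,1.606)–(3.000,1.588)
cell (2,4): code 1001 → (3.000,4.435)–(2.000,4.417)
cell (3,1): code 0010 → (3.000,1.588)–(3.549,2.000)
cell (3,2): code 0011 → (3.549,2.000)–(3.997,3.000)
cell (3,3): code 0011 → (3.997,3.000)–(3.575,4.000)
cell (3,4): code 0001 → (3.575,4.000)–(3.000,4.435)
total: 10 segments, chained into 1 closed loop(s), length Σ = 9.081935

segments=10 loops=1 length=9.082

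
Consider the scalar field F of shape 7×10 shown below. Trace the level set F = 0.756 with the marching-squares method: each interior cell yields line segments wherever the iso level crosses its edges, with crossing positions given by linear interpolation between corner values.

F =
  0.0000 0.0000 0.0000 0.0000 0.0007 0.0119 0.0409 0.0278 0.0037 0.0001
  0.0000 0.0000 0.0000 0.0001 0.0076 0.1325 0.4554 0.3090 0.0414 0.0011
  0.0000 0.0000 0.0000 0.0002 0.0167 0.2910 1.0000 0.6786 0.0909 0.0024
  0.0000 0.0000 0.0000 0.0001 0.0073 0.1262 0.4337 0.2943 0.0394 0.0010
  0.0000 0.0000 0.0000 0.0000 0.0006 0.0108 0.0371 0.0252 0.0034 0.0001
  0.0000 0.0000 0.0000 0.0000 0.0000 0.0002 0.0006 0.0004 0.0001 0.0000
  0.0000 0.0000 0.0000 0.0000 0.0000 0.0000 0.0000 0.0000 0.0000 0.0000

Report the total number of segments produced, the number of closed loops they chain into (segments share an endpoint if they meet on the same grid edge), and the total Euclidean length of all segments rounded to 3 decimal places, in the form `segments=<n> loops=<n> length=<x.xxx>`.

cell (1,5): code 0100 → (1.552,6.000)–(2.000,5.656)
cell (1,6): code 1000 → (2.000,6.759)–(1.552,6.000)
cell (2,5): code 0010 → (2.000,5.656)–(2.431,6.000)
cell (2,6): code 0001 → (2.431,6.000)–(2.000,6.759)
total: 4 segments, chained into 1 closed loop(s), length Σ = 2.870842

segments=4 loops=1 length=2.871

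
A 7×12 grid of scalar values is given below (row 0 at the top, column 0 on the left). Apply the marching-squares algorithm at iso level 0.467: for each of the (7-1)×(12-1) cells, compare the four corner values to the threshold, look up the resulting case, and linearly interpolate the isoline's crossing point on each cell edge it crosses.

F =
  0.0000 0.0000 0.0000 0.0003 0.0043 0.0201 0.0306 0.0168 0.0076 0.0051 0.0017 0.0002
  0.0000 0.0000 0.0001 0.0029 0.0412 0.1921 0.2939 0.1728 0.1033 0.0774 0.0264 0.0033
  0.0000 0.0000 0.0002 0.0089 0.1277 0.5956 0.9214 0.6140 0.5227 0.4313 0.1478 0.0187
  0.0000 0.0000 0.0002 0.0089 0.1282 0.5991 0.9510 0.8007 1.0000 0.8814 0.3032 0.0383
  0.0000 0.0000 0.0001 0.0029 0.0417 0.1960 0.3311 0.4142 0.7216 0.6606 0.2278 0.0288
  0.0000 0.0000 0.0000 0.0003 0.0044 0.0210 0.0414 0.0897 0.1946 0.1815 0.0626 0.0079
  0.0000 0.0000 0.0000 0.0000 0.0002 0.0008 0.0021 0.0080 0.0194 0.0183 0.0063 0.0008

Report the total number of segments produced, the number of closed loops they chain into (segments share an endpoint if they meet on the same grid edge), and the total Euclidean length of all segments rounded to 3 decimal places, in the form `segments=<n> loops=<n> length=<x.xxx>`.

segments=16 loops=1 length=13.135

cell (1,4): code 0100 → (1.681,5.000)–(2.000,4.725)
cell (1,5): code 1100 → (1.276,6.000)–(1.681,5.000)
cell (1,6): code 1100 → (1.667,7.000)–(1.276,6.000)
cell (1,7): code 1100 → (1.867,8.000)–(1.667,7.000)
cell (1,8): code 1000 → (2.000,8.609)–(1.867,8.000)
cell (2,4): code 0110 → (2.000,4.725)–(3.000,4.719)
cell (2,8): code 1101 → (2.079,9.000)–(2.000,8.609)
cell (2,9): code 1000 → (3.000,9.717)–(2.079,9.000)
cell (3,4): code 0010 → (3.000,4.719)–(3.328,5.000)
cell (3,5): code 0011 → (3.328,5.000)–(3.781,6.000)
cell (3,6): code 0011 → (3.781,6.000)–(3.863,7.000)
cell (3,7): code 0111 → (3.863,7.000)–(4.000,7.172)
cell (3,9): code 1001 → (4.000,9.447)–(3.000,9.717)
cell (4,7): code 0010 → (4.000,7.172)–(4.483,8.000)
cell (4,8): code 0011 → (4.483,8.000)–(4.404,9.000)
cell (4,9): code 0001 → (4.404,9.000)–(4.000,9.447)
total: 16 segments, chained into 1 closed loop(s), length Σ = 13.135070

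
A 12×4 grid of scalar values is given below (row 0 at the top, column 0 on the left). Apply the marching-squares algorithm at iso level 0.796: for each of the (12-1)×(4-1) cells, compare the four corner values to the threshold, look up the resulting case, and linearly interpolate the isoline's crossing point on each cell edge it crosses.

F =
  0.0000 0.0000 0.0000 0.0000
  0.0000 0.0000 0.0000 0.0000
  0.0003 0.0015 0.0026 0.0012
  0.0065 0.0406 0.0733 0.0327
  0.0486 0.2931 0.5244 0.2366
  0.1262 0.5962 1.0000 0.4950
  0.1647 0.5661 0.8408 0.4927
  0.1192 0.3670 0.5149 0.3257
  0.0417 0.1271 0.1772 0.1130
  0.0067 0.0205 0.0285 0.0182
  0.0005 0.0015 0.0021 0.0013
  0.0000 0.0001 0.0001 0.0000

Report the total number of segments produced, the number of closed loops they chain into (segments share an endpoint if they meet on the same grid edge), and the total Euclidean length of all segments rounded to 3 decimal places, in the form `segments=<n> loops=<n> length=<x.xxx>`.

cell (4,1): code 0100 → (4.571,2.000)–(5.000,1.495)
cell (4,2): code 1000 → (5.000,2.404)–(4.571,2.000)
cell (5,1): code 0110 → (5.000,1.495)–(6.000,1.837)
cell (5,2): code 1001 → (6.000,2.129)–(5.000,2.404)
cell (6,1): code 0010 → (6.000,1.837)–(6.137,2.000)
cell (6,2): code 0001 → (6.137,2.000)–(6.000,2.129)
total: 6 segments, chained into 1 closed loop(s), length Σ = 3.747635

segments=6 loops=1 length=3.748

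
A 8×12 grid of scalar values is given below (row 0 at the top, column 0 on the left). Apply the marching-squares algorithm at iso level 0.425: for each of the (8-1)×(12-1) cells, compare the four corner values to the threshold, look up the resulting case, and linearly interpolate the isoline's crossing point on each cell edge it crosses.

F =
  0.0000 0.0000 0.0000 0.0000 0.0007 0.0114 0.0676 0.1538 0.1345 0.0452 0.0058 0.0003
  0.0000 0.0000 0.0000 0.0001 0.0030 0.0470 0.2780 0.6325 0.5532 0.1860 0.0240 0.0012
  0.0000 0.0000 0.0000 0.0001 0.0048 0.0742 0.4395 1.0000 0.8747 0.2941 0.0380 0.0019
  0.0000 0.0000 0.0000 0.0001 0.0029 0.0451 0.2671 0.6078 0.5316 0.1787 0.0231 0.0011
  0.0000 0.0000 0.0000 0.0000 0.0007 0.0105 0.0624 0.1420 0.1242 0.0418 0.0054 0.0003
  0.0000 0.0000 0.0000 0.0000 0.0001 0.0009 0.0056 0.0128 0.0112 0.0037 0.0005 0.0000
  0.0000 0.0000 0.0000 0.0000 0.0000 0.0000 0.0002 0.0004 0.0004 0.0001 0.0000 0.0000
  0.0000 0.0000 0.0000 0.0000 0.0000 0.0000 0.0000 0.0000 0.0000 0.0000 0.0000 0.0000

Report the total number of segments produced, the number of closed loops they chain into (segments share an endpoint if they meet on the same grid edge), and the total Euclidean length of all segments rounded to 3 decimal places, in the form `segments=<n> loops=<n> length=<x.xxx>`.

segments=12 loops=1 length=8.684

cell (0,6): code 0100 → (0.567,7.000)–(1.000,6.415)
cell (0,7): code 1100 → (0.694,8.000)–(0.567,7.000)
cell (0,8): code 1000 → (1.000,8.349)–(0.694,8.000)
cell (1,5): code 0100 → (1.910,6.000)–(2.000,5.960)
cell (1,6): code 1110 → (1.000,6.415)–(1.910,6.000)
cell (1,8): code 1001 → (2.000,8.775)–(1.000,8.349)
cell (2,5): code 0010 → (2.000,5.960)–(2.084,6.000)
cell (2,6): code 0111 → (2.084,6.000)–(3.000,6.463)
cell (2,8): code 1001 → (3.000,8.302)–(2.000,8.775)
cell (3,6): code 0010 → (3.000,6.463)–(3.392,7.000)
cell (3,7): code 0011 → (3.392,7.000)–(3.262,8.000)
cell (3,8): code 0001 → (3.262,8.000)–(3.000,8.302)
total: 12 segments, chained into 1 closed loop(s), length Σ = 8.684293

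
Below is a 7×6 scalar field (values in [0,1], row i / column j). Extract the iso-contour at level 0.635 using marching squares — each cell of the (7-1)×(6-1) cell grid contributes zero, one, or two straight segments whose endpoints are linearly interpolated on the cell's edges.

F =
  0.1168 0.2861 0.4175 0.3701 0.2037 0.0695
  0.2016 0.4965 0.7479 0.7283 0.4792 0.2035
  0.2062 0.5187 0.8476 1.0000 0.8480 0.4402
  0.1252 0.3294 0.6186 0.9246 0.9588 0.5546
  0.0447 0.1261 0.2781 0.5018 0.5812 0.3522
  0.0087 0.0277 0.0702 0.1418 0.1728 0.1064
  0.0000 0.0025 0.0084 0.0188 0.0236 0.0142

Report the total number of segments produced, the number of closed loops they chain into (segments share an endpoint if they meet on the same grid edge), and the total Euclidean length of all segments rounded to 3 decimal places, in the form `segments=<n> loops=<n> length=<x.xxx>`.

cell (0,1): code 0100 → (0.658,2.000)–(1.000,1.551)
cell (0,2): code 1100 → (0.740,3.000)–(0.658,2.000)
cell (0,3): code 1000 → (1.000,3.375)–(0.740,3.000)
cell (1,1): code 0110 → (1.000,1.551)–(2.000,1.354)
cell (1,3): code 1101 → (1.422,4.000)–(1.000,3.375)
cell (1,4): code 1000 → (2.000,4.522)–(1.422,4.000)
cell (2,1): code 0010 → (2.000,1.354)–(2.928,2.000)
cell (2,2): code 0111 → (2.928,2.000)–(3.000,2.054)
cell (2,4): code 1001 → (3.000,4.801)–(2.000,4.522)
cell (3,2): code 0010 → (3.000,2.054)–(3.685,3.000)
cell (3,3): code 0011 → (3.685,3.000)–(3.858,4.000)
cell (3,4): code 0001 → (3.858,4.000)–(3.000,4.801)
total: 12 segments, chained into 1 closed loop(s), length Σ = 10.191920

segments=12 loops=1 length=10.192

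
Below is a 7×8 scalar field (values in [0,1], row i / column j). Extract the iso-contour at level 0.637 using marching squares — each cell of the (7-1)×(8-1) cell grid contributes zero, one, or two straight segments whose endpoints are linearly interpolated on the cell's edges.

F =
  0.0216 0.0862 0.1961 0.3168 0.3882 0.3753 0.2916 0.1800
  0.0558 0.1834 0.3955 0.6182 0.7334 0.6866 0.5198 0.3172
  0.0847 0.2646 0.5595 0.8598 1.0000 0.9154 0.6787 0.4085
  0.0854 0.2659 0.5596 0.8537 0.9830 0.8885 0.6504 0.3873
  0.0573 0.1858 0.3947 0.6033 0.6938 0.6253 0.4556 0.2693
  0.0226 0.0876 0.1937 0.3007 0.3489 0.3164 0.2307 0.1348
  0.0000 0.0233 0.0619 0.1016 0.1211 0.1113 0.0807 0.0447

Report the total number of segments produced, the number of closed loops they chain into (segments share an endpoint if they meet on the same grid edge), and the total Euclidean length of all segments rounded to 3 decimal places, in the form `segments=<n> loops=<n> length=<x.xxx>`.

cell (0,3): code 0100 → (0.721,4.000)–(1.000,3.163)
cell (0,4): code 1100 → (0.841,5.000)–(0.721,4.000)
cell (0,5): code 1000 → (1.000,5.297)–(0.841,5.000)
cell (1,2): code 0100 → (1.078,3.000)–(2.000,2.258)
cell (1,3): code 1110 → (1.000,3.163)–(1.078,3.000)
cell (1,5): code 1101 → (1.738,6.000)–(1.000,5.297)
cell (1,6): code 1000 → (2.000,6.154)–(1.738,6.000)
cell (2,2): code 0110 → (2.000,2.258)–(3.000,2.263)
cell (2,6): code 1001 → (3.000,6.051)–(2.000,6.154)
cell (3,2): code 0010 → (3.000,2.263)–(3.865,3.000)
cell (3,3): code 0111 → (3.865,3.000)–(4.000,3.372)
cell (3,4): code 1011 → (4.000,4.829)–(3.956,5.000)
cell (3,5): code 0011 → (3.956,5.000)–(3.069,6.000)
cell (3,6): code 0001 → (3.069,6.000)–(3.000,6.051)
cell (4,3): code 0010 → (4.000,3.372)–(4.165,4.000)
cell (4,4): code 0001 → (4.165,4.000)–(4.000,4.829)
total: 16 segments, chained into 1 closed loop(s), length Σ = 11.544988

segments=16 loops=1 length=11.545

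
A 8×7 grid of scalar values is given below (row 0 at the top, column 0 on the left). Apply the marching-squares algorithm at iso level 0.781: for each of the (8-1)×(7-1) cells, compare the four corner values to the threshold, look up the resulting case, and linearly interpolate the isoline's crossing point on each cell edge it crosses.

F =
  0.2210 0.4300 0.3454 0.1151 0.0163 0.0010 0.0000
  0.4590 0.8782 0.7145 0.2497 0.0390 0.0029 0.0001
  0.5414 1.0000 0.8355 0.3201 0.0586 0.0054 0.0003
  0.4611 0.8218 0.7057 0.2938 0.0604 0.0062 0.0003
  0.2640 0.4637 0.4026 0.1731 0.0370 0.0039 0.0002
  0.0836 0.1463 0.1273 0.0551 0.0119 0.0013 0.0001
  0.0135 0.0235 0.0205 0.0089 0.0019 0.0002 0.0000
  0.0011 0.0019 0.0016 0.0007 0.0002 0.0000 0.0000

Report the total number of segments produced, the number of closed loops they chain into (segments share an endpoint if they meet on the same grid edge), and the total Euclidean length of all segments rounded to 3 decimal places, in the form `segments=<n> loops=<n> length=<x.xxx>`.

cell (0,0): code 0100 → (0.783,1.000)–(1.000,0.768)
cell (0,1): code 1000 → (1.000,1.594)–(0.783,1.000)
cell (1,0): code 0110 → (1.000,0.768)–(2.000,0.522)
cell (1,1): code 1101 → (1.550,2.000)–(1.000,1.594)
cell (1,2): code 1000 → (2.000,2.106)–(1.550,2.000)
cell (2,0): code 0110 → (2.000,0.522)–(3.000,0.887)
cell (2,1): code 1011 → (3.000,1.351)–(2.420,2.000)
cell (2,2): code 0001 → (2.420,2.000)–(2.000,2.106)
cell (3,0): code 0010 → (3.000,0.887)–(3.114,1.000)
cell (3,1): code 0001 → (3.114,1.000)–(3.000,1.351)
total: 10 segments, chained into 1 closed loop(s), length Σ = 6.022905

segments=10 loops=1 length=6.023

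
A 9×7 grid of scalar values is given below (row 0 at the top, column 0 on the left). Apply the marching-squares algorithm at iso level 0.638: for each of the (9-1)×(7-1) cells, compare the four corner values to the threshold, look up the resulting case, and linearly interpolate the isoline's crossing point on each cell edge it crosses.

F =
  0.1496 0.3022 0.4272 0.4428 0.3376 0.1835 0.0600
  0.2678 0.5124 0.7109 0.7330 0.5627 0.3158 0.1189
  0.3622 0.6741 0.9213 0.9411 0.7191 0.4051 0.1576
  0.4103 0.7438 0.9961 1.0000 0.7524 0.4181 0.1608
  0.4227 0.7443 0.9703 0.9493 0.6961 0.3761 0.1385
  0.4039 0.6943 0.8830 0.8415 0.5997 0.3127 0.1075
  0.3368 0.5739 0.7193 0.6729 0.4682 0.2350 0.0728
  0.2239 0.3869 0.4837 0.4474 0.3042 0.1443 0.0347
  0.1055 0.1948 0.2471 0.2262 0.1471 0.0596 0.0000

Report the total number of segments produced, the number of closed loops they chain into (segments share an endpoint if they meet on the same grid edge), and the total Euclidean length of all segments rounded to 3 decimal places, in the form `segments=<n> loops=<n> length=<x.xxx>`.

cell (0,1): code 0100 → (0.743,2.000)–(1.000,1.633)
cell (0,2): code 1100 → (0.673,3.000)–(0.743,2.000)
cell (0,3): code 1000 → (1.000,3.558)–(0.673,3.000)
cell (1,0): code 0100 → (1.777,1.000)–(2.000,0.884)
cell (1,1): code 1110 → (1.000,1.633)–(1.777,1.000)
cell (1,3): code 1101 → (1.481,4.000)–(1.000,3.558)
cell (1,4): code 1000 → (2.000,4.258)–(1.481,4.000)
cell (2,0): code 0110 → (2.000,0.884)–(3.000,0.683)
cell (2,4): code 1001 → (3.000,4.342)–(2.000,4.258)
cell (3,0): code 0110 → (3.000,0.683)–(4.000,0.669)
cell (3,4): code 1001 → (4.000,4.182)–(3.000,4.342)
cell (4,0): code 0110 → (4.000,0.669)–(5.000,0.806)
cell (4,3): code 1011 → (5.000,3.842)–(4.603,4.000)
cell (4,4): code 0001 → (4.603,4.000)–(4.000,4.182)
cell (5,0): code 0010 → (5.000,0.806)–(5.468,1.000)
cell (5,1): code 0111 → (5.468,1.000)–(6.000,1.441)
cell (5,3): code 1001 → (6.000,3.170)–(5.000,3.842)
cell (6,1): code 0010 → (6.000,1.441)–(6.345,2.000)
cell (6,2): code 0011 → (6.345,2.000)–(6.155,3.000)
cell (6,3): code 0001 → (6.155,3.000)–(6.000,3.170)
total: 20 segments, chained into 1 closed loop(s), length Σ = 14.993816

segments=20 loops=1 length=14.994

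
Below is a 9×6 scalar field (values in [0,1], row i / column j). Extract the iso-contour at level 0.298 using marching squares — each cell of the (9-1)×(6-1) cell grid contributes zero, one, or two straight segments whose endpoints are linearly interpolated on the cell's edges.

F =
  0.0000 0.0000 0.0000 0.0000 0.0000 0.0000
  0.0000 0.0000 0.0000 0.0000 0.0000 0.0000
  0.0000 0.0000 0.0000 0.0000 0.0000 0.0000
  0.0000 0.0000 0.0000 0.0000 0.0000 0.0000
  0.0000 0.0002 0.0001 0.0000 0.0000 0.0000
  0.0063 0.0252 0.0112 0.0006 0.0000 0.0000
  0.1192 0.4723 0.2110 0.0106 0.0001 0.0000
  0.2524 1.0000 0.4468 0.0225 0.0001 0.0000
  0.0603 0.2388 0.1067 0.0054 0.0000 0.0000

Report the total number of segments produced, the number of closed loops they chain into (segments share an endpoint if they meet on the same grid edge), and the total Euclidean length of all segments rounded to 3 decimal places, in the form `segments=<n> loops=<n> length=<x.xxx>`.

cell (5,0): code 0100 → (5.610,1.000)–(6.000,0.506)
cell (5,1): code 1000 → (6.000,1.667)–(5.610,1.000)
cell (6,0): code 0110 → (6.000,0.506)–(7.000,0.061)
cell (6,1): code 1101 → (6.369,2.000)–(6.000,1.667)
cell (6,2): code 1000 → (7.000,2.351)–(6.369,2.000)
cell (7,0): code 0010 → (7.000,0.061)–(7.922,1.000)
cell (7,1): code 0011 → (7.922,1.000)–(7.438,2.000)
cell (7,2): code 0001 → (7.438,2.000)–(7.000,2.351)
total: 8 segments, chained into 1 closed loop(s), length Σ = 6.703384

segments=8 loops=1 length=6.703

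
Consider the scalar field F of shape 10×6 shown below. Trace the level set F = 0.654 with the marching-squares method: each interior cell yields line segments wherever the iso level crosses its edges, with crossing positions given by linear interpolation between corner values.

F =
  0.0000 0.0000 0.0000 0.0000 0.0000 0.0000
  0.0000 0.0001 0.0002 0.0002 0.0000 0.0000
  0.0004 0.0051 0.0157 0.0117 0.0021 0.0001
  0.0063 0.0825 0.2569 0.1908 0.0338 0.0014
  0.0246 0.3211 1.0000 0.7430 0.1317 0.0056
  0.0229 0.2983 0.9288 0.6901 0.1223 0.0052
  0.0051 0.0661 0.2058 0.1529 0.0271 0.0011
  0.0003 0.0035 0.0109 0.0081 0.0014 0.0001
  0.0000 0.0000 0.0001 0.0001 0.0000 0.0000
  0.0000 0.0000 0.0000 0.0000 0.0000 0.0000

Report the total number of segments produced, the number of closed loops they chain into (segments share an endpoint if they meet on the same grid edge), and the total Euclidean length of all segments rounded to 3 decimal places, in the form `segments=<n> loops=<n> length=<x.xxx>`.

cell (3,1): code 0100 → (3.534,2.000)–(4.000,1.490)
cell (3,2): code 1100 → (3.839,3.000)–(3.534,2.000)
cell (3,3): code 1000 → (4.000,3.146)–(3.839,3.000)
cell (4,1): code 0110 → (4.000,1.490)–(5.000,1.564)
cell (4,3): code 1001 → (5.000,3.064)–(4.000,3.146)
cell (5,1): code 0010 → (5.000,1.564)–(5.380,2.000)
cell (5,2): code 0011 → (5.380,2.000)–(5.067,3.000)
cell (5,3): code 0001 → (5.067,3.000)–(5.000,3.064)
total: 8 segments, chained into 1 closed loop(s), length Σ = 5.677516

segments=8 loops=1 length=5.678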